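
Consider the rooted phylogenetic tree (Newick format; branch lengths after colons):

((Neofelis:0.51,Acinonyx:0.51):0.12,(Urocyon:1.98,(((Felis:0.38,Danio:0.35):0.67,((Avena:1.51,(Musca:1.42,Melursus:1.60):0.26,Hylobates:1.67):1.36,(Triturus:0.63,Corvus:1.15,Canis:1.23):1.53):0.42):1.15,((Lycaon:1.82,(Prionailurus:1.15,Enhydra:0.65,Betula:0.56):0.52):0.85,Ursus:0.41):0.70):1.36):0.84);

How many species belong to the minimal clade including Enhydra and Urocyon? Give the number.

15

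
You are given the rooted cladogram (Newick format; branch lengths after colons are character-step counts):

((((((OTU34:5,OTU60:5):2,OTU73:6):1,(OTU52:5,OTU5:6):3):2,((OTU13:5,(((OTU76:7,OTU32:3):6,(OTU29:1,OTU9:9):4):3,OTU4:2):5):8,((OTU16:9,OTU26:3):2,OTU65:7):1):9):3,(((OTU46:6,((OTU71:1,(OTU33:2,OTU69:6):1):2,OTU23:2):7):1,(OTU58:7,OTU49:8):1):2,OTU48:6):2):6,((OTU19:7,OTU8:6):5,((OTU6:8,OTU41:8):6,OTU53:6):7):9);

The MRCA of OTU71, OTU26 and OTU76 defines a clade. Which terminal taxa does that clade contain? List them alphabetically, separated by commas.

Tracing OTU71: it sits inside (OTU71,(OTU33,OTU69)).
Tracing OTU26: it sits inside (OTU16,OTU26).
Tracing OTU76: it sits inside (OTU76,OTU32).
The smallest clade enclosing all 3 is (((((OTU34,OTU60),OTU73),(OTU52,OTU5)),((OTU13,(((OTU76,OTU32),(OTU29,OTU9)),OTU4)),((OTU16,OTU26),OTU65))),(((OTU46,((OTU71,(OTU33,OTU69)),OTU23)),(OTU58,OTU49)),OTU48)); the answer is its 22 terminal taxa in alphabetical order.

OTU13, OTU16, OTU23, OTU26, OTU29, OTU32, OTU33, OTU34, OTU4, OTU46, OTU48, OTU49, OTU5, OTU52, OTU58, OTU60, OTU65, OTU69, OTU71, OTU73, OTU76, OTU9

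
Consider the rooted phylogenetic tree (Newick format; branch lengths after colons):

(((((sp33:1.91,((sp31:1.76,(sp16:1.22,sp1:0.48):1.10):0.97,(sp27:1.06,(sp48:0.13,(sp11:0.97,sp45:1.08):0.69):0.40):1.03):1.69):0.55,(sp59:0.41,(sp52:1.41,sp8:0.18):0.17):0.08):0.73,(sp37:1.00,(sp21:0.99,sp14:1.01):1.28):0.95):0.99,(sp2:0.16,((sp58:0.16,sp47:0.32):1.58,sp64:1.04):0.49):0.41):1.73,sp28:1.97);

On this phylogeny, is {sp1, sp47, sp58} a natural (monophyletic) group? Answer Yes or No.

No

The MRCA of the listed taxa subtends ((((sp33,((sp31,(sp16,sp1)),(sp27,(sp48,(sp11,sp45))))),(sp59,(sp52,sp8))),(sp37,(sp21,sp14))),(sp2,((sp58,sp47),sp64))).
That clade also contains sp11, sp14, sp16, sp2, sp21, sp27, sp31, sp33, sp37, sp45, sp48, sp52, sp59, sp64, sp8, which are not in the proposed group, so the group is not monophyletic.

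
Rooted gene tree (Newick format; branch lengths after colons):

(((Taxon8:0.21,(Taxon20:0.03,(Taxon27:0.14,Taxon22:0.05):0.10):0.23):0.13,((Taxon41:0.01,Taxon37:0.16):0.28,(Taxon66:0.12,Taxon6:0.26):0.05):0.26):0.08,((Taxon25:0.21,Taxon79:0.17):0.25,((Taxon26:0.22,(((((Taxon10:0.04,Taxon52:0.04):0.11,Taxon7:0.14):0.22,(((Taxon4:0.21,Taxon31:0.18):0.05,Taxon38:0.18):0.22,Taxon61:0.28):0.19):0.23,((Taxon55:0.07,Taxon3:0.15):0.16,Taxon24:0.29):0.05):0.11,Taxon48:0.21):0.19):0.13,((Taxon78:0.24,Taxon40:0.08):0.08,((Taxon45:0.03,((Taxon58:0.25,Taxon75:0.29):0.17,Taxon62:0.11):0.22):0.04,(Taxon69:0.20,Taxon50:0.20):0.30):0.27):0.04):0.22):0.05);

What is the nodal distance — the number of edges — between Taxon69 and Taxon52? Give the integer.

11

The MRCA of Taxon69 and Taxon52 is the node subtending ((Taxon26,(((((Taxon10,Taxon52),Taxon7),(((Taxon4,Taxon31),Taxon38),Taxon61)),((Taxon55,Taxon3),Taxon24)),Taxon48)),((Taxon78,Taxon40),((Taxon45,((Taxon58,Taxon75),Taxon62)),(Taxon69,Taxon50)))).
From Taxon69 up to that node: 4 branches. From Taxon52 up to the same node: 7 branches. Total: 4 + 7 = 11.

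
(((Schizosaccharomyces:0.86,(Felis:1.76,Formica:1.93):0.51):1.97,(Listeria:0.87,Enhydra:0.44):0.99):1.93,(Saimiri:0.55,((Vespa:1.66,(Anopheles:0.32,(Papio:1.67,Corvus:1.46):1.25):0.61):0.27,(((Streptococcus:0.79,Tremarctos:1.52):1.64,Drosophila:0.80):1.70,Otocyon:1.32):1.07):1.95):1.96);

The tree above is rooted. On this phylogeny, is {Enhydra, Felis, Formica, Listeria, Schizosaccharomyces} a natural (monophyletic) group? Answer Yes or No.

Yes

The most recent common ancestor of these taxa subtends ((Schizosaccharomyces,(Felis,Formica)),(Listeria,Enhydra)).
That clade has exactly 5 tips — every listed taxon and nothing else — so the group is monophyletic.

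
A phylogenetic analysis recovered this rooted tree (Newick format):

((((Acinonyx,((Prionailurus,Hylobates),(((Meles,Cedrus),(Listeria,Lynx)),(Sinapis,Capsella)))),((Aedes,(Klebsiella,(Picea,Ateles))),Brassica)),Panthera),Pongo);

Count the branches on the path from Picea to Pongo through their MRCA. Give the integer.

The MRCA of Picea and Pongo is the root of the tree.
From Picea up to that node: 7 branches. From Pongo up to the same node: 1 branch. Total: 7 + 1 = 8.

8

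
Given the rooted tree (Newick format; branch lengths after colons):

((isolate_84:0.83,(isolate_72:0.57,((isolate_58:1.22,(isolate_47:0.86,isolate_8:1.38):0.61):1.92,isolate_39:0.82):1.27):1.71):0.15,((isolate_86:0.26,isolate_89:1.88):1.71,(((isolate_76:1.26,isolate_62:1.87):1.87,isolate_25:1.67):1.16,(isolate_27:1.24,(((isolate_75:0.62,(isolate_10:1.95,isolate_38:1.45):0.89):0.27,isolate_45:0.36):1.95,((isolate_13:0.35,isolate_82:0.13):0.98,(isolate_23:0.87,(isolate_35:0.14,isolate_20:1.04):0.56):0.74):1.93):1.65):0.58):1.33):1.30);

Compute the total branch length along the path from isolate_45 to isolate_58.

13.44

The path runs isolate_45 → … → MRCA → … → isolate_58; the MRCA is the root of the tree.
Branch lengths along that path: 0.36 + 1.95 + 1.65 + 0.58 + 1.33 + 1.30 + 0.15 + 1.71 + 1.27 + 1.92 + 1.22 = 13.44.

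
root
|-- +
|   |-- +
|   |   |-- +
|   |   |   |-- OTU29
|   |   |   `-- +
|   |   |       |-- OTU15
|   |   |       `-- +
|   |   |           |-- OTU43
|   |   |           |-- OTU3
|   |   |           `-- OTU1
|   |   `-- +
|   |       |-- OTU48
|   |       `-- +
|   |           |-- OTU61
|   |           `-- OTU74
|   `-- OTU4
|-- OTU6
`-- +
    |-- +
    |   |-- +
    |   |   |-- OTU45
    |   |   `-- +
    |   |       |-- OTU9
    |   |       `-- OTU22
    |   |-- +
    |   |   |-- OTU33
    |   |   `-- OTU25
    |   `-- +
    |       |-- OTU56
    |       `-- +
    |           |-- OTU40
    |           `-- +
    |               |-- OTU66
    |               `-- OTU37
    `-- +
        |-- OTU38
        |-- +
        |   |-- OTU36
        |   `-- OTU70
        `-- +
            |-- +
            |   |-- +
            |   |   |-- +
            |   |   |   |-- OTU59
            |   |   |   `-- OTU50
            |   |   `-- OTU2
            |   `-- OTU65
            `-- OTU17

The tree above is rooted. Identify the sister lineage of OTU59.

OTU50

OTU59 attaches to the tree at the node subtending (OTU59,OTU50).
The other lineage descending from that same node — the sister group — is the single tip OTU50.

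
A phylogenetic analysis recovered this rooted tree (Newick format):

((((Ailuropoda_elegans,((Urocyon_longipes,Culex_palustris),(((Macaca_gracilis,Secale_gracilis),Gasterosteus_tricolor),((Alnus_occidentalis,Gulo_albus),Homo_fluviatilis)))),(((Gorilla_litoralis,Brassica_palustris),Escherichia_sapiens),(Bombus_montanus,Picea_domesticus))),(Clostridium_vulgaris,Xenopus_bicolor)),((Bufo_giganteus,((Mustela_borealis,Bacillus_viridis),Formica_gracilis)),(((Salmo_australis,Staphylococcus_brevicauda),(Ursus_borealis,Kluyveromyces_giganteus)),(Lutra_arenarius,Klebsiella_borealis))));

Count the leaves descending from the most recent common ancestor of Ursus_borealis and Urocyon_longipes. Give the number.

The MRCA of Ursus_borealis and Urocyon_longipes is the root, so the clade is the entire tree.
That clade contains 26 terminal taxa: Ailuropoda_elegans, Alnus_occidentalis, Bacillus_viridis, Bombus_montanus, Brassica_palustris, Bufo_giganteus, Clostridium_vulgaris, Culex_palustris, Escherichia_sapiens, Formica_gracilis, Gasterosteus_tricolor, Gorilla_litoralis, Gulo_albus, Homo_fluviatilis, Klebsiella_borealis, Kluyveromyces_giganteus, Lutra_arenarius, Macaca_gracilis, Mustela_borealis, Picea_domesticus, Salmo_australis, Secale_gracilis, Staphylococcus_brevicauda, Urocyon_longipes, Ursus_borealis, Xenopus_bicolor.

26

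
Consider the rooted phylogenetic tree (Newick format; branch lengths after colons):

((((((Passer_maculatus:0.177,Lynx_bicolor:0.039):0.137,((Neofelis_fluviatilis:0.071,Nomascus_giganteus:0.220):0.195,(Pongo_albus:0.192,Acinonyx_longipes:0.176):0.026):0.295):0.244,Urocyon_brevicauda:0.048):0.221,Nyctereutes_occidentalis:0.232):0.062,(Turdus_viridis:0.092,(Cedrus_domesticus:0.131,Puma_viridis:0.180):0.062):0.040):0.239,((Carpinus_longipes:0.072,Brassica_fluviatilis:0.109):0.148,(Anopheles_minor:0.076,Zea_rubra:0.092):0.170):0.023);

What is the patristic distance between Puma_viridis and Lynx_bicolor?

0.985

The path runs Puma_viridis → … → MRCA → … → Lynx_bicolor; the MRCA is the node subtending (((((Passer_maculatus,Lynx_bicolor),((Neofelis_fluviatilis,Nomascus_giganteus),(Pongo_albus,Acinonyx_longipes))),Urocyon_brevicauda),Nyctereutes_occidentalis),(Turdus_viridis,(Cedrus_domesticus,Puma_viridis))).
Branch lengths along that path: 0.180 + 0.062 + 0.040 + 0.062 + 0.221 + 0.244 + 0.137 + 0.039 = 0.985.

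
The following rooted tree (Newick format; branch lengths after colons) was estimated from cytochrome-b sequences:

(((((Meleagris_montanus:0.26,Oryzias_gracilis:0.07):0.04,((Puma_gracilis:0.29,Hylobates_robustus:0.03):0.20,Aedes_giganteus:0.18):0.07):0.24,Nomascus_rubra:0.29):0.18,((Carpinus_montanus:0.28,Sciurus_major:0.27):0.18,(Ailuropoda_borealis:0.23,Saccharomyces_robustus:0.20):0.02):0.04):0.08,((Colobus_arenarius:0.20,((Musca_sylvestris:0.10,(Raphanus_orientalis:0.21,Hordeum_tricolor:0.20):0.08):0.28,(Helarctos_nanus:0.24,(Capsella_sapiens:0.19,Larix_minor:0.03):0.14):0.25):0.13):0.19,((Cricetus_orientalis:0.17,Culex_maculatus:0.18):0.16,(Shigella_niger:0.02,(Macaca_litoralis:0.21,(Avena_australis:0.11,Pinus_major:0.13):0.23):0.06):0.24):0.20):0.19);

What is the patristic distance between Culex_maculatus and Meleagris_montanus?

1.53

The path runs Culex_maculatus → … → MRCA → … → Meleagris_montanus; the MRCA is the root of the tree.
Branch lengths along that path: 0.18 + 0.16 + 0.20 + 0.19 + 0.08 + 0.18 + 0.24 + 0.04 + 0.26 = 1.53.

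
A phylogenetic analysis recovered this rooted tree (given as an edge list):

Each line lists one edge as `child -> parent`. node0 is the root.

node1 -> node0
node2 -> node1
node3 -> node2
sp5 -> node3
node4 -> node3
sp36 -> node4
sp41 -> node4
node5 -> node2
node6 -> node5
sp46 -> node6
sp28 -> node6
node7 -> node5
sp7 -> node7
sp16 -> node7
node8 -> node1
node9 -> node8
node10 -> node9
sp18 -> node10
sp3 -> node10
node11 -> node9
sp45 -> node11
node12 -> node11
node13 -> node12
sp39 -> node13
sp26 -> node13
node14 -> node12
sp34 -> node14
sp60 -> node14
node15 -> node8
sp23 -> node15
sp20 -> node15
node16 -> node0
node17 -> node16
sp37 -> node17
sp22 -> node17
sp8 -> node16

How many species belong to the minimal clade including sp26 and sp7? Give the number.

The MRCA of sp26 and sp7 is the node subtending (((sp5,(sp36,sp41)),((sp46,sp28),(sp7,sp16))),(((sp18,sp3),(sp45,((sp39,sp26),(sp34,sp60)))),(sp23,sp20))).
That clade contains 16 terminal taxa: sp16, sp18, sp20, sp23, sp26, sp28, sp3, sp34, sp36, sp39, sp41, sp45, sp46, sp5, sp60, sp7.

16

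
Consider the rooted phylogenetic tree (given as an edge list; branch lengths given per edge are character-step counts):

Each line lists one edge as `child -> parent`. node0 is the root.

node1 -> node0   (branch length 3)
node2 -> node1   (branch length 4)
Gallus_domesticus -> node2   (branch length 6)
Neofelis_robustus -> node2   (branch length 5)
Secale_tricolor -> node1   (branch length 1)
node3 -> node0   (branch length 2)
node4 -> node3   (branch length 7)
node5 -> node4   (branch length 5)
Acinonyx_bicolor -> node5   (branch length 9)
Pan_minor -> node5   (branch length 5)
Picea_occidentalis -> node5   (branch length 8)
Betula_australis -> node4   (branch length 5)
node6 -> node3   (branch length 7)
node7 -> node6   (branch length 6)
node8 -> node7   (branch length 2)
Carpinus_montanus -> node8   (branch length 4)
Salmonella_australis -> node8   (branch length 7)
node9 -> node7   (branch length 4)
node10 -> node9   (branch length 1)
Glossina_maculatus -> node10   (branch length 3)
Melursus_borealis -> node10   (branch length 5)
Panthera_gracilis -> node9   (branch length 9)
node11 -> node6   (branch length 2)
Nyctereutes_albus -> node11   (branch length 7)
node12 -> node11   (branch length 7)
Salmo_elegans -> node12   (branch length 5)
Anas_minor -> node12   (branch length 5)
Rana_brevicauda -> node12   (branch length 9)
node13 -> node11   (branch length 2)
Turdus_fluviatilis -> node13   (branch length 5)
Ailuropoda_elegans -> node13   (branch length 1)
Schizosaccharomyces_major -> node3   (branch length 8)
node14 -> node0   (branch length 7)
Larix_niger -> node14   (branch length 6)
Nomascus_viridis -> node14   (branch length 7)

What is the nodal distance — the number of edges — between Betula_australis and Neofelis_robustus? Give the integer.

The MRCA of Betula_australis and Neofelis_robustus is the root of the tree.
From Betula_australis up to that node: 3 branches. From Neofelis_robustus up to the same node: 3 branches. Total: 3 + 3 = 6.

6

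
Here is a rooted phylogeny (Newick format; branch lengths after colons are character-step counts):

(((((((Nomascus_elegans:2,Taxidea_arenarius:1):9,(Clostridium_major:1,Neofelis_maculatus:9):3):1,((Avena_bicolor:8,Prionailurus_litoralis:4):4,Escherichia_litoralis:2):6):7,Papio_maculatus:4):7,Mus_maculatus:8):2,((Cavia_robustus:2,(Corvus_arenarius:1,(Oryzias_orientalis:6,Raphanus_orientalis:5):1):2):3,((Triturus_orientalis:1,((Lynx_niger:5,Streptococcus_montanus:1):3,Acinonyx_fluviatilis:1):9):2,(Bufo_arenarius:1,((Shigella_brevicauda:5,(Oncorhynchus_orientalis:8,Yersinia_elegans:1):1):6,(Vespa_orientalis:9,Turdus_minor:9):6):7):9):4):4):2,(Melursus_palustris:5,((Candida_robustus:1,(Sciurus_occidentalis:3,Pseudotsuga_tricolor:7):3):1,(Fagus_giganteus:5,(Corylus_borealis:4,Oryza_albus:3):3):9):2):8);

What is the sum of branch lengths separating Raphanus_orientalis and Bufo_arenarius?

The path runs Raphanus_orientalis → … → MRCA → … → Bufo_arenarius; the MRCA is the node subtending ((Cavia_robustus,(Corvus_arenarius,(Oryzias_orientalis,Raphanus_orientalis))),((Triturus_orientalis,((Lynx_niger,Streptococcus_montanus),Acinonyx_fluviatilis)),(Bufo_arenarius,((Shigella_brevicauda,(Oncorhynchus_orientalis,Yersinia_elegans)),(Vespa_orientalis,Turdus_minor))))).
Branch lengths along that path: 5 + 1 + 2 + 3 + 4 + 9 + 1 = 25.

25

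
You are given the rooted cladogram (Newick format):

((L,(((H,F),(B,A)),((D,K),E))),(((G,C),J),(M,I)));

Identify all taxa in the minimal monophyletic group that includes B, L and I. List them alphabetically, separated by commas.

A, B, C, D, E, F, G, H, I, J, K, L, M

Tracing B: it sits inside (B,A).
Tracing L: it sits inside (L,(((H,F),(B,A)),((D,K),E))).
Tracing I: it sits inside (M,I).
The smallest clade enclosing all 3 is the whole tree (their MRCA is the root), so the answer is all 13 tips in alphabetical order.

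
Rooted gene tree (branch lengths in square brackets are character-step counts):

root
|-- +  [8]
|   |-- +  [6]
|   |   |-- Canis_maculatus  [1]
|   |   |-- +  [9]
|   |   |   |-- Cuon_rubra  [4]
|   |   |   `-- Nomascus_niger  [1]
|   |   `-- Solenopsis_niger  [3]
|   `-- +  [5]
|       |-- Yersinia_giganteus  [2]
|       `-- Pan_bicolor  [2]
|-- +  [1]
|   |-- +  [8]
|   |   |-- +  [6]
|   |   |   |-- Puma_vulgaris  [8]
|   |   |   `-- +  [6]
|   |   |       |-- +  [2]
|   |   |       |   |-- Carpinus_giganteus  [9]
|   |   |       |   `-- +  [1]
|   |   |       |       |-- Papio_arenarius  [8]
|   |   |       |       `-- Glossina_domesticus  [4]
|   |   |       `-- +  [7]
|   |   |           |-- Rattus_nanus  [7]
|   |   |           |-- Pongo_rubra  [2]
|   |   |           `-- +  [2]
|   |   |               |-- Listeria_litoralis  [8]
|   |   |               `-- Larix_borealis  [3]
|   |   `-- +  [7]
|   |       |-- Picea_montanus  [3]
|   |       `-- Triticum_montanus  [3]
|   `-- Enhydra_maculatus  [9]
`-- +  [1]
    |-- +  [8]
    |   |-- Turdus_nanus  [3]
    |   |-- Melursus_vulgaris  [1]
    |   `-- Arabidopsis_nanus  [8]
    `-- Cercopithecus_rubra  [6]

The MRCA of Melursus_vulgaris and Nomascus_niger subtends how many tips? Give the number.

21

The MRCA of Melursus_vulgaris and Nomascus_niger is the root, so the clade is the entire tree.
That clade contains 21 terminal taxa: Arabidopsis_nanus, Canis_maculatus, Carpinus_giganteus, Cercopithecus_rubra, Cuon_rubra, Enhydra_maculatus, Glossina_domesticus, Larix_borealis, Listeria_litoralis, Melursus_vulgaris, Nomascus_niger, Pan_bicolor, Papio_arenarius, Picea_montanus, Pongo_rubra, Puma_vulgaris, Rattus_nanus, Solenopsis_niger, Triticum_montanus, Turdus_nanus, Yersinia_giganteus.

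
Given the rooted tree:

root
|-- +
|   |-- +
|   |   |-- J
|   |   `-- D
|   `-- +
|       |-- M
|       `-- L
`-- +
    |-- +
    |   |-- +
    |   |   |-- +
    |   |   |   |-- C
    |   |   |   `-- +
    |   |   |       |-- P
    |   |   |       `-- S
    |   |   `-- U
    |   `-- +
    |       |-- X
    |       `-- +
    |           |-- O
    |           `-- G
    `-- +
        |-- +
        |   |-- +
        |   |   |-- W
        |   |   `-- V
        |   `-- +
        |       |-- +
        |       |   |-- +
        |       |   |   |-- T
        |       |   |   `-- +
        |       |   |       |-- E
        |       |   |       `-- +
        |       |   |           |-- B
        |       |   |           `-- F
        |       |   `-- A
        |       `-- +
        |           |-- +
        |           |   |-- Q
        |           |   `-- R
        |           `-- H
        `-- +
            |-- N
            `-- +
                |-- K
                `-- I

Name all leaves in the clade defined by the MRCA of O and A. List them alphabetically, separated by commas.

Tracing O: it sits inside (O,G).
Tracing A: it sits inside ((T,(E,(B,F))),A).
The smallest clade enclosing both is ((((C,(P,S)),U),(X,(O,G))),(((W,V),(((T,(E,(B,F))),A),((Q,R),H))),(N,(K,I)))); the answer is its 20 terminal taxa in alphabetical order.

A, B, C, E, F, G, H, I, K, N, O, P, Q, R, S, T, U, V, W, X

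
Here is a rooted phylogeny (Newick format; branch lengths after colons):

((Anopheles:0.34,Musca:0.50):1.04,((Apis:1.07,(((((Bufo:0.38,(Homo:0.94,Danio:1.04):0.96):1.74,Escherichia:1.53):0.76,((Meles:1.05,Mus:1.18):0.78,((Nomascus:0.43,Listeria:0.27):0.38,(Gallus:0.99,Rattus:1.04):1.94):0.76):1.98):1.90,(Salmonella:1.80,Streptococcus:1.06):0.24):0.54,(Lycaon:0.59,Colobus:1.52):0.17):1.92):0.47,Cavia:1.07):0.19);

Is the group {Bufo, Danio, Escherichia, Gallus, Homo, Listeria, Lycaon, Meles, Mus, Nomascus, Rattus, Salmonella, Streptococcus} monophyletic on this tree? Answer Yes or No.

No

The MRCA of the listed taxa subtends (((((Bufo,(Homo,Danio)),Escherichia),((Meles,Mus),((Nomascus,Listeria),(Gallus,Rattus)))),(Salmonella,Streptococcus)),(Lycaon,Colobus)).
That clade also contains Colobus, which is not in the proposed group, so the group is not monophyletic.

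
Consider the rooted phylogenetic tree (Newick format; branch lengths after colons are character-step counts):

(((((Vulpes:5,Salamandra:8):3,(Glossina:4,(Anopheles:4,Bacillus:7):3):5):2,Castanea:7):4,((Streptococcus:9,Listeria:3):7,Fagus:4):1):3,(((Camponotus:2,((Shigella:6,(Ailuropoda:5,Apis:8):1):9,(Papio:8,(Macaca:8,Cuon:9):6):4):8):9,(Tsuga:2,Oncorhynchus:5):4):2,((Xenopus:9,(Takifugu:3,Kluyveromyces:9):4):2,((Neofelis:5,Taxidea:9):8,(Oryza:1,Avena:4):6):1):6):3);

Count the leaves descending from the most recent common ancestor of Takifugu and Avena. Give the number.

The MRCA of Takifugu and Avena is the node subtending ((Xenopus,(Takifugu,Kluyveromyces)),((Neofelis,Taxidea),(Oryza,Avena))).
That clade contains 7 terminal taxa: Avena, Kluyveromyces, Neofelis, Oryza, Takifugu, Taxidea, Xenopus.

7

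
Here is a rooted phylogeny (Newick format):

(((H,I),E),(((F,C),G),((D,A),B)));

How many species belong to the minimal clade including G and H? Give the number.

The MRCA of G and H is the root, so the clade is the entire tree.
That clade contains 9 terminal taxa: A, B, C, D, E, F, G, H, I.

9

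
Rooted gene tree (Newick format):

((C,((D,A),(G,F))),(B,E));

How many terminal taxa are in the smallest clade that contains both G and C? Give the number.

5

The MRCA of G and C is the node subtending (C,((D,A),(G,F))).
That clade contains 5 terminal taxa: A, C, D, F, G.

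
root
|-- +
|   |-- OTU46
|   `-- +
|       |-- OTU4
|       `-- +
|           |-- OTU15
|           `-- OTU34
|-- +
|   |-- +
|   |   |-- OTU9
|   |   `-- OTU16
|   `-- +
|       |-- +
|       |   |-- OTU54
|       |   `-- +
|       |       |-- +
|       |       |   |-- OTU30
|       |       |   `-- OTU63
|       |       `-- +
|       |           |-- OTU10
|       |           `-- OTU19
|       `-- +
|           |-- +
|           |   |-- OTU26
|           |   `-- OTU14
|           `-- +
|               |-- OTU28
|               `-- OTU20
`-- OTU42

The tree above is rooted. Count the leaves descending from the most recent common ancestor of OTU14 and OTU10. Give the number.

The MRCA of OTU14 and OTU10 is the node subtending ((OTU54,((OTU30,OTU63),(OTU10,OTU19))),((OTU26,OTU14),(OTU28,OTU20))).
That clade contains 9 terminal taxa: OTU10, OTU14, OTU19, OTU20, OTU26, OTU28, OTU30, OTU54, OTU63.

9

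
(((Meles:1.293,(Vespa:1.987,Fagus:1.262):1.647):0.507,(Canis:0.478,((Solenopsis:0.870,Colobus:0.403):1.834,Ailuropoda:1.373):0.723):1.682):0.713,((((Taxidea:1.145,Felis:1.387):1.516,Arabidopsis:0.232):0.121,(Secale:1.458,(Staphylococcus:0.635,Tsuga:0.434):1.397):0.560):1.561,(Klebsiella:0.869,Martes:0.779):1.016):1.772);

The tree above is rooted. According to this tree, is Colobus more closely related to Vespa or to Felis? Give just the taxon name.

Vespa

The MRCA of Colobus and Vespa subtends ((Meles,(Vespa,Fagus)),(Canis,((Solenopsis,Colobus),Ailuropoda))) (7 taxa).
The MRCA of Colobus and Felis is the root, subtending the entire tree (15 taxa).
The first is nested inside the second, so Colobus shares a more recent common ancestor with Vespa.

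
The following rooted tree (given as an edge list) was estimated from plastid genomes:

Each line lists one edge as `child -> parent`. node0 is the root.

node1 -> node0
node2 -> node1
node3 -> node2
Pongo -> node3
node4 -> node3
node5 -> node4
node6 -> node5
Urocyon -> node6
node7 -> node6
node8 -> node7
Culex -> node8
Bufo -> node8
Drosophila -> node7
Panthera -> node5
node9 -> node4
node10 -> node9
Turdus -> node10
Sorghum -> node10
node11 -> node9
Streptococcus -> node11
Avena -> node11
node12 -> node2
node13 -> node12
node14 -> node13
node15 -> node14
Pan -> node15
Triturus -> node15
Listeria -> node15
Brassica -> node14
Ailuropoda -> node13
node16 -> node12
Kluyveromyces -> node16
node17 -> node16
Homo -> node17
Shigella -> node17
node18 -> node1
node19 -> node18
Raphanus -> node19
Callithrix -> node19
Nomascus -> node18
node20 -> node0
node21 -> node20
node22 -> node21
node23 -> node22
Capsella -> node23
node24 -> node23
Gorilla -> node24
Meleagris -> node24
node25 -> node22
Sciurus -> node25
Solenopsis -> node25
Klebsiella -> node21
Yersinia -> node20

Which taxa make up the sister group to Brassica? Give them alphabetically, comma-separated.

Listeria, Pan, Triturus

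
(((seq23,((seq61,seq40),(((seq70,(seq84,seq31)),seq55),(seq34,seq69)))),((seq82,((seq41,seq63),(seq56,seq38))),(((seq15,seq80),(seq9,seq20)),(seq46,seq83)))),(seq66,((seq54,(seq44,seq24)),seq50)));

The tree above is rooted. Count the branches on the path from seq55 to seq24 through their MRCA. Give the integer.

The MRCA of seq55 and seq24 is the root of the tree.
From seq55 up to that node: 6 branches. From seq24 up to the same node: 5 branches. Total: 6 + 5 = 11.

11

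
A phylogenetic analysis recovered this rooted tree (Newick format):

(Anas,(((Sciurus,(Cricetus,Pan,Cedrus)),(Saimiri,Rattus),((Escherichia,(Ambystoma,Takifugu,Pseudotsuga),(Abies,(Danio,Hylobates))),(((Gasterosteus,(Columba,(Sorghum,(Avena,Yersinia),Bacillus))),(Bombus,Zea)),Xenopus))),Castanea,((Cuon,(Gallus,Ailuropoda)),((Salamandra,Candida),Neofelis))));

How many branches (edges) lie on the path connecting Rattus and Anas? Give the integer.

5

The MRCA of Rattus and Anas is the root of the tree.
From Rattus up to that node: 4 branches. From Anas up to the same node: 1 branch. Total: 4 + 1 = 5.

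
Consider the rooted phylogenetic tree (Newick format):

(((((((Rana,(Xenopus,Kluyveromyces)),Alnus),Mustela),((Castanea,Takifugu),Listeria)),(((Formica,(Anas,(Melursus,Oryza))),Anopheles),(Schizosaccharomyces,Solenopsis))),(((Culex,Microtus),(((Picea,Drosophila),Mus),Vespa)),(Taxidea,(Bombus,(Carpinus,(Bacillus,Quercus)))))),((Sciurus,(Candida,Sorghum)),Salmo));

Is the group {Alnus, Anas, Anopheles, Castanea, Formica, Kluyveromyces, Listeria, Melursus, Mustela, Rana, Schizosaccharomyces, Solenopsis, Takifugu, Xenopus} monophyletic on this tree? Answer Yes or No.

No

The MRCA of the listed taxa subtends (((((Rana,(Xenopus,Kluyveromyces)),Alnus),Mustela),((Castanea,Takifugu),Listeria)),(((Formica,(Anas,(Melursus,Oryza))),Anopheles),(Schizosaccharomyces,Solenopsis))).
That clade also contains Oryza, which is not in the proposed group, so the group is not monophyletic.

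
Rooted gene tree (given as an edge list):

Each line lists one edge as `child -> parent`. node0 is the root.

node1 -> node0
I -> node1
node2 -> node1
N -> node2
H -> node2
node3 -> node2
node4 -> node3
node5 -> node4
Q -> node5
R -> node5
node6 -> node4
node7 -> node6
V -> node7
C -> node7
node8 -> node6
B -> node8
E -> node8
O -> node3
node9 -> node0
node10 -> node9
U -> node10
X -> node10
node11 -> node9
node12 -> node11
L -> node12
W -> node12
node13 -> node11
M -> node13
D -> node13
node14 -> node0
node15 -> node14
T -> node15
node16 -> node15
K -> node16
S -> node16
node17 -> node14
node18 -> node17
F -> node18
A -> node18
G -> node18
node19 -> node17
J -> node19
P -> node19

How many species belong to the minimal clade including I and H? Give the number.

The MRCA of I and H is the node subtending (I,(N,H,(((Q,R),((V,C),(B,E))),O))).
That clade contains 10 terminal taxa: B, C, E, H, I, N, O, Q, R, V.

10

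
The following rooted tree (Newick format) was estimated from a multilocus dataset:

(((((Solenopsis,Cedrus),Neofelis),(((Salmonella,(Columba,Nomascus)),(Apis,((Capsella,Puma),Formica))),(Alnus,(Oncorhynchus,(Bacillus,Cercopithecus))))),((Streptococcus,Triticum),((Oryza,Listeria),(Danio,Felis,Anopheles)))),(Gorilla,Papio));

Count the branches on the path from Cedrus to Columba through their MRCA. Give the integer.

The MRCA of Cedrus and Columba is the node subtending (((Solenopsis,Cedrus),Neofelis),(((Salmonella,(Columba,Nomascus)),(Apis,((Capsella,Puma),Formica))),(Alnus,(Oncorhynchus,(Bacillus,Cercopithecus))))).
From Cedrus up to that node: 3 branches. From Columba up to the same node: 5 branches. Total: 3 + 5 = 8.

8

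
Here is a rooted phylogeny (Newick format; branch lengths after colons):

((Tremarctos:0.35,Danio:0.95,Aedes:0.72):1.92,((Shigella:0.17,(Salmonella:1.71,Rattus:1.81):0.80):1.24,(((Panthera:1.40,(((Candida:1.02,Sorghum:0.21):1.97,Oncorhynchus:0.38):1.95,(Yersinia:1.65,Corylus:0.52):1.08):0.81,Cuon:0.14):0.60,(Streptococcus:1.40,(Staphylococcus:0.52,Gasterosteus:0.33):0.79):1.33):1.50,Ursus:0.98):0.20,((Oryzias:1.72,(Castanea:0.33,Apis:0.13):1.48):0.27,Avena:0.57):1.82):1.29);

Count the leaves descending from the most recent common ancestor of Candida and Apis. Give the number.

18

The MRCA of Candida and Apis is the node subtending ((Shigella,(Salmonella,Rattus)),(((Panthera,(((Candida,Sorghum),Oncorhynchus),(Yersinia,Corylus)),Cuon),(Streptococcus,(Staphylococcus,Gasterosteus))),Ursus),((Oryzias,(Castanea,Apis)),Avena)).
That clade contains 18 terminal taxa: Apis, Avena, Candida, Castanea, Corylus, Cuon, Gasterosteus, Oncorhynchus, Oryzias, Panthera, Rattus, Salmonella, Shigella, Sorghum, Staphylococcus, Streptococcus, Ursus, Yersinia.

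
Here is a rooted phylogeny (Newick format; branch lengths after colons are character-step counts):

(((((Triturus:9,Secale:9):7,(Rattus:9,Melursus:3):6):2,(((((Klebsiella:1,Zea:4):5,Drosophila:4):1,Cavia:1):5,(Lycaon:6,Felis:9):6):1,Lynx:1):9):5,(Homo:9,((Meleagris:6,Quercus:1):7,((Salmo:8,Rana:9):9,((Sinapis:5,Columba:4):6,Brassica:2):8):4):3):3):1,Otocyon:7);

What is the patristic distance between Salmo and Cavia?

The path runs Salmo → … → MRCA → … → Cavia; the MRCA is the node subtending ((((Triturus,Secale),(Rattus,Melursus)),(((((Klebsiella,Zea),Drosophila),Cavia),(Lycaon,Felis)),Lynx)),(Homo,((Meleagris,Quercus),((Salmo,Rana),((Sinapis,Columba),Brassica))))).
Branch lengths along that path: 8 + 9 + 4 + 3 + 3 + 5 + 9 + 1 + 5 + 1 = 48.

48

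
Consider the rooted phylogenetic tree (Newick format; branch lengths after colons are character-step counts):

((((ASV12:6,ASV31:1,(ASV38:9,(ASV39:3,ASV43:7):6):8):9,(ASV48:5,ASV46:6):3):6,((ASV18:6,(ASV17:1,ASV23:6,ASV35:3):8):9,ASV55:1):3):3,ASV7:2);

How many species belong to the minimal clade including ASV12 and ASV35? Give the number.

12

The MRCA of ASV12 and ASV35 is the node subtending (((ASV12,ASV31,(ASV38,(ASV39,ASV43))),(ASV48,ASV46)),((ASV18,(ASV17,ASV23,ASV35)),ASV55)).
That clade contains 12 terminal taxa: ASV12, ASV17, ASV18, ASV23, ASV31, ASV35, ASV38, ASV39, ASV43, ASV46, ASV48, ASV55.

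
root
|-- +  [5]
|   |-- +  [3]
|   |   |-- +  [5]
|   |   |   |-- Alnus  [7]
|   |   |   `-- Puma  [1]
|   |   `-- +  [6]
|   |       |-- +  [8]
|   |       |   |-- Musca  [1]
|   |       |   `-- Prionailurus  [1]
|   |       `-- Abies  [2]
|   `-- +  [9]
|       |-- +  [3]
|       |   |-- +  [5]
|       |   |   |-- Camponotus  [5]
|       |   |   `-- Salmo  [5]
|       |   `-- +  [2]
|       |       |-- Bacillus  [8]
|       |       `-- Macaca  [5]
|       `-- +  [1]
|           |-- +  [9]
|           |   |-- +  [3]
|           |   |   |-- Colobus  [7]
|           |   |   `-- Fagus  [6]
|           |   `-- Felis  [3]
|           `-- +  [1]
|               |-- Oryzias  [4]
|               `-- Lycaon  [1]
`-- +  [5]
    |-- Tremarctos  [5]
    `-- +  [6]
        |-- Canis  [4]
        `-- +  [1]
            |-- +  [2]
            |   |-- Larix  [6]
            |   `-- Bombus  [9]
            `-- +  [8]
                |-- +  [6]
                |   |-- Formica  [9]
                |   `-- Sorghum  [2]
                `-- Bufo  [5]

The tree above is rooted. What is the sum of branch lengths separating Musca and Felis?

The path runs Musca → … → MRCA → … → Felis; the MRCA is the node subtending (((Alnus,Puma),((Musca,Prionailurus),Abies)),(((Camponotus,Salmo),(Bacillus,Macaca)),(((Colobus,Fagus),Felis),(Oryzias,Lycaon)))).
Branch lengths along that path: 1 + 8 + 6 + 3 + 9 + 1 + 9 + 3 = 40.

40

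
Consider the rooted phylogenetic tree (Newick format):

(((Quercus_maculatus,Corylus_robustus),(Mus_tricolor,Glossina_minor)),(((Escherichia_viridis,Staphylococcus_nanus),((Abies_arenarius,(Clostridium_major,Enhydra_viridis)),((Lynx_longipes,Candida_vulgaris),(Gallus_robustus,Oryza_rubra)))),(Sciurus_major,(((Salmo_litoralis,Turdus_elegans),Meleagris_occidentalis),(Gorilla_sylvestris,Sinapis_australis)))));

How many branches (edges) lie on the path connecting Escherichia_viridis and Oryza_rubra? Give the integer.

6

The MRCA of Escherichia_viridis and Oryza_rubra is the node subtending ((Escherichia_viridis,Staphylococcus_nanus),((Abies_arenarius,(Clostridium_major,Enhydra_viridis)),((Lynx_longipes,Candida_vulgaris),(Gallus_robustus,Oryza_rubra)))).
From Escherichia_viridis up to that node: 2 branches. From Oryza_rubra up to the same node: 4 branches. Total: 2 + 4 = 6.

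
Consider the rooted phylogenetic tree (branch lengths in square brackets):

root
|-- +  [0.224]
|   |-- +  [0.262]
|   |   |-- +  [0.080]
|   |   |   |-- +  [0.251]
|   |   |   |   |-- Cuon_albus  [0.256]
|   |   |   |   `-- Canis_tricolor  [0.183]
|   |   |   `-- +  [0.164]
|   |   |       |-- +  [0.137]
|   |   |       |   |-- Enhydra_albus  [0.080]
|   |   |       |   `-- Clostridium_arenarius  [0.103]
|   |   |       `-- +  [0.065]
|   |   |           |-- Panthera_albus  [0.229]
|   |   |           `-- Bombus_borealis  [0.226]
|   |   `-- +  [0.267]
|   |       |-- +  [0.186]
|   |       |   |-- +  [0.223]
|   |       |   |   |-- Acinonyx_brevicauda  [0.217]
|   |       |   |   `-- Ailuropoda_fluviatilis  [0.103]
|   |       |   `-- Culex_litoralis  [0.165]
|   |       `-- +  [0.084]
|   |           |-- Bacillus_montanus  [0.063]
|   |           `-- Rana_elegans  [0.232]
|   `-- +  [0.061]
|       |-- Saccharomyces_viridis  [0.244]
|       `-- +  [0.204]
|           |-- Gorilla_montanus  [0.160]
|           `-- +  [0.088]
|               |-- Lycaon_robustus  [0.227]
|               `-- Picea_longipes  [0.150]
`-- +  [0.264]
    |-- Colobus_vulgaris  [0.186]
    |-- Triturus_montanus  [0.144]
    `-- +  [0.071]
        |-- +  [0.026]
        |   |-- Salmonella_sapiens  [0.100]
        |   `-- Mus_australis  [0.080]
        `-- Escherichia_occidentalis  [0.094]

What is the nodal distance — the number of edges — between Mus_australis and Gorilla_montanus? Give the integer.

8

The MRCA of Mus_australis and Gorilla_montanus is the root of the tree.
From Mus_australis up to that node: 4 branches. From Gorilla_montanus up to the same node: 4 branches. Total: 4 + 4 = 8.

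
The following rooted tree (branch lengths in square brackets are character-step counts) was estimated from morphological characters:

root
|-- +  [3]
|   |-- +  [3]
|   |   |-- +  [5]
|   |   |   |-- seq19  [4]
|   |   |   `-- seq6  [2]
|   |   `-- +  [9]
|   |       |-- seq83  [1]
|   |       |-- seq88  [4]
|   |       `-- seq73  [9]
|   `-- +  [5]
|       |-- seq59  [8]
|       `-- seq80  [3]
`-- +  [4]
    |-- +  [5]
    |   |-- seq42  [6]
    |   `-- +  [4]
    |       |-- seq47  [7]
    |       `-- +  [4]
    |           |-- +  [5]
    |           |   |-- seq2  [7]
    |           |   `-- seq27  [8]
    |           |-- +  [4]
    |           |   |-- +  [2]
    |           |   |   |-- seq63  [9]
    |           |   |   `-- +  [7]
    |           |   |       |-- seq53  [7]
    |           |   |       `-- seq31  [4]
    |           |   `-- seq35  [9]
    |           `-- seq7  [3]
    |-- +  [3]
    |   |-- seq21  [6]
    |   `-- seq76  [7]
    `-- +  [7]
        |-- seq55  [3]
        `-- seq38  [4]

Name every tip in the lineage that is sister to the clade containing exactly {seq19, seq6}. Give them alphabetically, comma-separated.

The clade containing exactly {seq19, seq6} attaches to the tree at the node subtending ((seq19,seq6),(seq83,seq88,seq73)).
The other lineage descending from that same node — the sister group — is (seq83,seq88,seq73); its 3 tips in alphabetical order are the answer.

seq73, seq83, seq88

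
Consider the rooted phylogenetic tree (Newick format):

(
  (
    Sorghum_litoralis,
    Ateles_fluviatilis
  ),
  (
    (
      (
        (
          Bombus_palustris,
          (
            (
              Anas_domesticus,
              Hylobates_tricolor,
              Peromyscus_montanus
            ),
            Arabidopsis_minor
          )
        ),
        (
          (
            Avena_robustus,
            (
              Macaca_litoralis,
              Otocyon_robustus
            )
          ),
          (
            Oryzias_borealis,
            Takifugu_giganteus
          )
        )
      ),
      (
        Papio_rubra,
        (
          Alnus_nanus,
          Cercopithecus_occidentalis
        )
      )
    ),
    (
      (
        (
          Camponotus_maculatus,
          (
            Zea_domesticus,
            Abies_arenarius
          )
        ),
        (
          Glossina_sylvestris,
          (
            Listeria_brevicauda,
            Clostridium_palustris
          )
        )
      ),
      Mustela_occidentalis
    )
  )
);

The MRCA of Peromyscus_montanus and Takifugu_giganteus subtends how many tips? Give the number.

The MRCA of Peromyscus_montanus and Takifugu_giganteus is the node subtending ((Bombus_palustris,((Anas_domesticus,Hylobates_tricolor,Peromyscus_montanus),Arabidopsis_minor)),((Avena_robustus,(Macaca_litoralis,Otocyon_robustus)),(Oryzias_borealis,Takifugu_giganteus))).
That clade contains 10 terminal taxa: Anas_domesticus, Arabidopsis_minor, Avena_robustus, Bombus_palustris, Hylobates_tricolor, Macaca_litoralis, Oryzias_borealis, Otocyon_robustus, Peromyscus_montanus, Takifugu_giganteus.

10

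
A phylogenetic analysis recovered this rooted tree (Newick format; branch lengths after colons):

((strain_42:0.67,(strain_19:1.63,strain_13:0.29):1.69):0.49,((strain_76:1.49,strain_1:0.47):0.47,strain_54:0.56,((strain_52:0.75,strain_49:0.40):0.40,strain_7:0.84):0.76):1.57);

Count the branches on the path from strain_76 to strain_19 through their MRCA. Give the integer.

6

The MRCA of strain_76 and strain_19 is the root of the tree.
From strain_76 up to that node: 3 branches. From strain_19 up to the same node: 3 branches. Total: 3 + 3 = 6.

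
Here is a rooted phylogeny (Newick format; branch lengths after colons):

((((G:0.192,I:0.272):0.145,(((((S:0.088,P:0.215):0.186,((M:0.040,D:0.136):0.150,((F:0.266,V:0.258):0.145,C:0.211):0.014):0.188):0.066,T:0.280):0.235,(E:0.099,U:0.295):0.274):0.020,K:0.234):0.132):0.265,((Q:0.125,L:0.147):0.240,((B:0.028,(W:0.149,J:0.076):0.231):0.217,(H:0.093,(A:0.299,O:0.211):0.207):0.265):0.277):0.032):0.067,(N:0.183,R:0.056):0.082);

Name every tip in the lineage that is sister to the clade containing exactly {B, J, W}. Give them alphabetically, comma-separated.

The clade containing exactly {B, J, W} attaches to the tree at the node subtending ((B,(W,J)),(H,(A,O))).
The other lineage descending from that same node — the sister group — is (H,(A,O)); its 3 tips in alphabetical order are the answer.

A, H, O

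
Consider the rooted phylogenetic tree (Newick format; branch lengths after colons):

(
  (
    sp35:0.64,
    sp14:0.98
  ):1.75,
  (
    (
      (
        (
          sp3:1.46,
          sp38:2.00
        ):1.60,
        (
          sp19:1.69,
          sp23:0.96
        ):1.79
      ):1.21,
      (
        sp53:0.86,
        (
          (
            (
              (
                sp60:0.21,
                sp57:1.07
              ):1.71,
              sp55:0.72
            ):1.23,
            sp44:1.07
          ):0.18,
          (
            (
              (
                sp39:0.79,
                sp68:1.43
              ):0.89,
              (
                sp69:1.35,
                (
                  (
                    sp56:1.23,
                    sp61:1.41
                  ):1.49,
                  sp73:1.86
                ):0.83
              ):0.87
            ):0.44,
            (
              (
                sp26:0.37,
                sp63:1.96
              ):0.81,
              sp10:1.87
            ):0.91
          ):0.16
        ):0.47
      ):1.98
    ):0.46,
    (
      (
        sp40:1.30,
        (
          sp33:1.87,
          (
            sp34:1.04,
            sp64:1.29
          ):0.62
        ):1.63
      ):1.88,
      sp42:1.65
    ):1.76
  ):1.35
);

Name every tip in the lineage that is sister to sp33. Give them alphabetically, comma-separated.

sp33 attaches to the tree at the node subtending (sp33,(sp34,sp64)).
The other lineage descending from that same node — the sister group — is (sp34,sp64); its 2 tips in alphabetical order are the answer.

sp34, sp64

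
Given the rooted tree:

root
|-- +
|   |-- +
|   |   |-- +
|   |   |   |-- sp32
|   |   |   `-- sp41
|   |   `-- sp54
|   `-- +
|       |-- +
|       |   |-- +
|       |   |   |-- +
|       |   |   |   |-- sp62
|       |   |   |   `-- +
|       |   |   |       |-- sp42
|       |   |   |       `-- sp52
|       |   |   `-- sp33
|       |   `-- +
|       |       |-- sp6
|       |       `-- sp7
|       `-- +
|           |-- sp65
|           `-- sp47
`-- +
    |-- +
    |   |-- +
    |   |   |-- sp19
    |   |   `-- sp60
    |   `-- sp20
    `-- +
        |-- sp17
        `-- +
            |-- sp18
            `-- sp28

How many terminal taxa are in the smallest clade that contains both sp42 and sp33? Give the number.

The MRCA of sp42 and sp33 is the node subtending ((sp62,(sp42,sp52)),sp33).
That clade contains 4 terminal taxa: sp33, sp42, sp52, sp62.

4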